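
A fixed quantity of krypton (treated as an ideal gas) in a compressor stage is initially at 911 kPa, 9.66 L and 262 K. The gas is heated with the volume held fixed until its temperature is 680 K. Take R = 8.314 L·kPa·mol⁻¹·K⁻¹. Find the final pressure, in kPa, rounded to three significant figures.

V constant ⇒ P ∝ T: V₂ = V₁; P₂ = P₁·(T₂/T₁) = 2364 kPa.

P₂ ≈ 2.36e+03 kPa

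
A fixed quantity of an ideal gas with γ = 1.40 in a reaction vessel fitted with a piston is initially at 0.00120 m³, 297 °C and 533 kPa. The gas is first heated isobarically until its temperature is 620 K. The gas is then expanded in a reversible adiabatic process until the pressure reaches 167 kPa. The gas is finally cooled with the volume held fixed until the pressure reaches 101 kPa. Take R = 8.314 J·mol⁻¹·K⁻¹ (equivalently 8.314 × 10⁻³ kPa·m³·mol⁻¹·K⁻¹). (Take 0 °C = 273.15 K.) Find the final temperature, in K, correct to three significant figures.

T₄ ≈ 269 K

Convert: T₁ = 570.1 K.
P constant ⇒ V ∝ T: P₂ = P₁; V₂ = V₁·(T₂/T₁) = 0.001305 m³.
Adiabatic (γ = 1.40), T V^(γ−1) and P V^γ constant: T₃ = T₂·(P₃/P₂)^((γ−1)/γ) = 445.0 K; V₃ = V₂·(P₂/P₃)^(1/γ) = 0.002989 m³.
V constant ⇒ P ∝ T: V₄ = V₃; T₄ = T₃·(P₄/P₃) = 269.1 K.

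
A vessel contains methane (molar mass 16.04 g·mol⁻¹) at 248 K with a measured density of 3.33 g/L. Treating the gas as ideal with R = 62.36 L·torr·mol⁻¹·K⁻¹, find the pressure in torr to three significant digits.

P ≈ 3.21e+03 torr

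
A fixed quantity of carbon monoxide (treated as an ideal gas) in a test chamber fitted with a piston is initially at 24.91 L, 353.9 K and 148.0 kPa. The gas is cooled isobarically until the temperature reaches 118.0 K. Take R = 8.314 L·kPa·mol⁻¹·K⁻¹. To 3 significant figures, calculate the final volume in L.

Isobaric, so V/T is constant: P₂ = P₁; V₂ = V₁·(T₂/T₁) = 8.306 L.

V₂ ≈ 8.31 L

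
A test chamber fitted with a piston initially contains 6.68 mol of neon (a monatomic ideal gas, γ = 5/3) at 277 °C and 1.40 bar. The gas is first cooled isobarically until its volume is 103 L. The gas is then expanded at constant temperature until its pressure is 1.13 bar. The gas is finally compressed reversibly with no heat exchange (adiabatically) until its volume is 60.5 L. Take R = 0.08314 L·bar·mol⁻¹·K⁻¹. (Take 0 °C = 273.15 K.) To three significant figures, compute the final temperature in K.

T₄ ≈ 427 K

Convert: T₁ = 550.1 K.
From PV = nRT: V₁ = nRT₁/P₁ = 218.2 L.
Isobaric, so V/T is constant: P₂ = P₁; T₂ = T₁·(V₂/V₁) = 259.6 K.
Isothermal, so P V is constant: T₃ = T₂; V₃ = V₂·(P₂/P₃) = 127.6 L.
Adiabatic (γ = 5/3), T V^(γ−1) and P V^γ constant: T₄ = T₃·(V₃/V₄)^(γ−1) = 427.0 K; P₄ = P₃·(V₃/V₄)^γ = 3.920 bar.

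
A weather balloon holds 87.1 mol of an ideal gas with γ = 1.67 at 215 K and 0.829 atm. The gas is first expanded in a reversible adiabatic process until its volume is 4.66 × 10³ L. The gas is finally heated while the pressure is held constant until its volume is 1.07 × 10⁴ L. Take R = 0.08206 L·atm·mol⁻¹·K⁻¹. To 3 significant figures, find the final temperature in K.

From PV = nRT: V₁ = nRT₁/P₁ = 1854 L.
Adiabatic (γ = 1.67), T V^(γ−1) and P V^γ constant: T₂ = T₁·(V₁/V₂)^(γ−1) = 115.9 K; P₂ = P₁·(V₁/V₂)^γ = 0.1778 atm.
Isobaric, so V/T is constant: P₃ = P₂; T₃ = T₂·(V₃/V₂) = 266.2 K.

T₃ ≈ 266 K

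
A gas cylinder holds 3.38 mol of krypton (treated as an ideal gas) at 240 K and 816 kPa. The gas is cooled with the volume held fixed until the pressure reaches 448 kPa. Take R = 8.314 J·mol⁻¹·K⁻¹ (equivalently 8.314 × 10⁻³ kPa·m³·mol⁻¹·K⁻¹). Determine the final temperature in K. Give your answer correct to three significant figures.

From PV = nRT: V₁ = nRT₁/P₁ = 0.008265 m³.
V constant ⇒ P ∝ T: V₂ = V₁; T₂ = T₁·(P₂/P₁) = 131.8 K.

T₂ ≈ 132 K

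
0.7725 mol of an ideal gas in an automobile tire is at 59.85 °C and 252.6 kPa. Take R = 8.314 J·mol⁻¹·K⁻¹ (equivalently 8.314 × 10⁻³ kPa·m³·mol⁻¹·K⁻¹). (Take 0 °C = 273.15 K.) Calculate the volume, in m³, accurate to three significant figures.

V ≈ 0.00847 m³

Convert: T = 333.00 K.
PV = nRT ⇒ V = nRT/P = (0.7725 × 8.314 × 10⁻³ × 333.00) / 252.6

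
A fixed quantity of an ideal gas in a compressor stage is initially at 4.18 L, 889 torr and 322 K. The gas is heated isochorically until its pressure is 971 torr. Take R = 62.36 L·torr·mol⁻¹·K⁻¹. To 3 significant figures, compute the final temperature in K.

T₂ ≈ 352 K

V constant ⇒ P ∝ T: V₂ = V₁; T₂ = T₁·(P₂/P₁) = 351.7 K.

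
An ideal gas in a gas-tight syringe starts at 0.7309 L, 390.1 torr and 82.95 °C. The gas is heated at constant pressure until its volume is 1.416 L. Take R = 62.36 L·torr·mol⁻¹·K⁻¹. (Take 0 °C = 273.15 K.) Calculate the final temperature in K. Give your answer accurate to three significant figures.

Convert: T₁ = 356.1 K.
P constant ⇒ V ∝ T: P₂ = P₁; T₂ = T₁·(V₂/V₁) = 689.9 K.

T₂ ≈ 690 K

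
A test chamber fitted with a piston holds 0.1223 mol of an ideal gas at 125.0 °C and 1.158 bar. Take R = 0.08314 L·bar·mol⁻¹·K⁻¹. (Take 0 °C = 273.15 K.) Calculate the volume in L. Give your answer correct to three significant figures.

V ≈ 3.50 L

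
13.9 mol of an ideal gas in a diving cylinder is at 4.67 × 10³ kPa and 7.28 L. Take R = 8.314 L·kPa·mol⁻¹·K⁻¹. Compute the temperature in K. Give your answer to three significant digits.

T ≈ 294 K

PV = nRT ⇒ T = PV/(nR) = (4.67e+03 × 7.28) / (13.9 × 8.314)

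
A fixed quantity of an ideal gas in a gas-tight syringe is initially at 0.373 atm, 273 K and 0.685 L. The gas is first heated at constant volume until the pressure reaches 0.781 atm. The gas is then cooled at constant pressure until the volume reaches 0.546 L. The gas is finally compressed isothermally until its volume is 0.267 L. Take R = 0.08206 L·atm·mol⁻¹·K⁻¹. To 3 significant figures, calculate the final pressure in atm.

P₄ ≈ 1.60 atm

Isochoric, so P/T is constant: V₂ = V₁; T₂ = T₁·(P₂/P₁) = 571.6 K.
P constant ⇒ V ∝ T: P₃ = P₂; T₃ = T₂·(V₃/V₂) = 455.6 K.
T constant ⇒ Boyle's law P V = const: T₄ = T₃; P₄ = P₃·(V₃/V₄) = 1.597 atm.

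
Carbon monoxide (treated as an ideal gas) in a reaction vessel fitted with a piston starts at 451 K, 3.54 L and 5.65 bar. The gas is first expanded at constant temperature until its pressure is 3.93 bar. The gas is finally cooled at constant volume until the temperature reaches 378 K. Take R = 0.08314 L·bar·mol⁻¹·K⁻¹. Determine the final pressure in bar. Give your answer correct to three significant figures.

T constant ⇒ Boyle's law P V = const: T₂ = T₁; V₂ = V₁·(P₁/P₂) = 5.089 L.
V constant ⇒ P ∝ T: V₃ = V₂; P₃ = P₂·(T₃/T₂) = 3.294 bar.

P₃ ≈ 3.29 bar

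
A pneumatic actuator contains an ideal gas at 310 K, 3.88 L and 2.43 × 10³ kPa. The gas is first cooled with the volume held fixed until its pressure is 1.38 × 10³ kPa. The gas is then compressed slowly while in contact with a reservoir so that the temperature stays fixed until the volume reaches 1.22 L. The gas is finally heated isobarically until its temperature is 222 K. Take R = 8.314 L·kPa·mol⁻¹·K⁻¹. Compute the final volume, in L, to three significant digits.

V₄ ≈ 1.54 L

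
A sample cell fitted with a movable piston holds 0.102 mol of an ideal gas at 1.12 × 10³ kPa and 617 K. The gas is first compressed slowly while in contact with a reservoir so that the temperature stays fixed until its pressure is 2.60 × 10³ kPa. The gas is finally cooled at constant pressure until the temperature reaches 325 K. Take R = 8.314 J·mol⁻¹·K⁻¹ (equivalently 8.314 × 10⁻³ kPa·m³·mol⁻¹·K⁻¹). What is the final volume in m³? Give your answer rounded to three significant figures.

V₃ ≈ 0.000106 m³

From PV = nRT: V₁ = nRT₁/P₁ = 0.0004672 m³.
Isothermal, so P V is constant: T₂ = T₁; V₂ = V₁·(P₁/P₂) = 0.0002012 m³.
Isobaric, so V/T is constant: P₃ = P₂; V₃ = V₂·(T₃/T₂) = 0.0001060 m³.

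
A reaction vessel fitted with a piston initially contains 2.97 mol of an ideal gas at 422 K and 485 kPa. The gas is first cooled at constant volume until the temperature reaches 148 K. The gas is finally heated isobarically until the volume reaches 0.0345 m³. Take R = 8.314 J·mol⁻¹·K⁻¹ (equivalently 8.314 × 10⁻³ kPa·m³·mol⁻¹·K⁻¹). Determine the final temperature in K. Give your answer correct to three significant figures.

From PV = nRT: V₁ = nRT₁/P₁ = 0.02149 m³.
Isochoric, so P/T is constant: V₂ = V₁; P₂ = P₁·(T₂/T₁) = 170.1 kPa.
P constant ⇒ V ∝ T: P₃ = P₂; T₃ = T₂·(V₃/V₂) = 237.7 K.

T₃ ≈ 238 K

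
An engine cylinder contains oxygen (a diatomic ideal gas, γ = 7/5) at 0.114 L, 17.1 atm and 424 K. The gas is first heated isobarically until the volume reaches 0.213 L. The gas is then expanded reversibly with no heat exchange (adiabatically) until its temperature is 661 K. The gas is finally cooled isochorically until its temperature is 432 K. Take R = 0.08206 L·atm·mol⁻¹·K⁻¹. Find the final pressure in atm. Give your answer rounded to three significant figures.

P₄ ≈ 5.93 atm

Isobaric, so V/T is constant: P₂ = P₁; T₂ = T₁·(V₂/V₁) = 792.2 K.
Reversible adiabatic, γ = 7/5: P₃ = P₂·(T₃/T₂)^(γ/(γ−1)) = 9.073 atm; V₃ = V₂·(T₂/T₃)^(1/(γ−1)) = 0.3349 L.
Isochoric, so P/T is constant: V₄ = V₃; P₄ = P₃·(T₄/T₃) = 5.930 atm.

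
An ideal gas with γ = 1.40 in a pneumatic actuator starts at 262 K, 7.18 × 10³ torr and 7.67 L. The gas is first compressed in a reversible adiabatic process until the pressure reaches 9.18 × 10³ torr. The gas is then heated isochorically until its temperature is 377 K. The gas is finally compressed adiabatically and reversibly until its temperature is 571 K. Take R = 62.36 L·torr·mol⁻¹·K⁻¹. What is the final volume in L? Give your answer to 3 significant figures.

Adiabatic (γ = 1.40), T V^(γ−1) and P V^γ constant: T₂ = T₁·(P₂/P₁)^((γ−1)/γ) = 281.1 K; V₂ = V₁·(P₁/P₂)^(1/γ) = 6.435 L.
V constant ⇒ P ∝ T: V₃ = V₂; P₃ = P₂·(T₃/T₂) = 1.231e+04 torr.
Adiabatic (γ = 1.40), T V^(γ−1) and P V^γ constant: P₄ = P₃·(T₄/T₃)^(γ/(γ−1)) = 5.265e+04 torr; V₄ = V₃·(T₃/T₄)^(1/(γ−1)) = 2.279 L.

V₄ ≈ 2.28 L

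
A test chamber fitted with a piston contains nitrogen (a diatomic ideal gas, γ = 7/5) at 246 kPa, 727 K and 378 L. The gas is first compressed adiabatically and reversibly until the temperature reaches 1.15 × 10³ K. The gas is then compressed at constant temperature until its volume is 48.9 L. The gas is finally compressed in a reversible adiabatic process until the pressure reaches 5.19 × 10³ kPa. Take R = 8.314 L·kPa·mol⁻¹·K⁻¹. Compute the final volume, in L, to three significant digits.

V₄ ≈ 33.1 L

Adiabatic (γ = 7/5), T V^(γ−1) and P V^γ constant: P₂ = P₁·(T₂/T₁)^(γ/(γ−1)) = 1225 kPa; V₂ = V₁·(T₁/T₂)^(1/(γ−1)) = 120.1 L.
T constant ⇒ Boyle's law P V = const: T₃ = T₂; P₃ = P₂·(V₂/V₃) = 3008 kPa.
Reversible adiabatic, γ = 7/5: T₄ = T₃·(P₄/P₃)^((γ−1)/γ) = 1344 K; V₄ = V₃·(P₃/P₄)^(1/γ) = 33.12 L.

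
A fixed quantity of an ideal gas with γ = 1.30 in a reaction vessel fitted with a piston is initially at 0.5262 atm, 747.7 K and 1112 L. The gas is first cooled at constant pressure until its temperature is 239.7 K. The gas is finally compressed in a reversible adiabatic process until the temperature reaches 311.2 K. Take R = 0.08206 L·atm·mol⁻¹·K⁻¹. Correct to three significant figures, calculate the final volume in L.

V₃ ≈ 149 L

P constant ⇒ V ∝ T: P₂ = P₁; V₂ = V₁·(T₂/T₁) = 356.5 L.
Adiabatic (γ = 1.30), T V^(γ−1) and P V^γ constant: P₃ = P₂·(T₃/T₂)^(γ/(γ−1)) = 1.631 atm; V₃ = V₂·(T₂/T₃)^(1/(γ−1)) = 149.3 L.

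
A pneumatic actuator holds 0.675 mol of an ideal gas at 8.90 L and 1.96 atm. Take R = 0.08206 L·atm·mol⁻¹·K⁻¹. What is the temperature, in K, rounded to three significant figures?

T ≈ 315 K

PV = nRT ⇒ T = PV/(nR) = (1.96 × 8.90) / (0.675 × 0.08206)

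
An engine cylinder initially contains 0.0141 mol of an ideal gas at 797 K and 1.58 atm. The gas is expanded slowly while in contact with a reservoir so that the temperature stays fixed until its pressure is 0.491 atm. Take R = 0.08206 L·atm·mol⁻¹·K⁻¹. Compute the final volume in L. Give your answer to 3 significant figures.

From PV = nRT: V₁ = nRT₁/P₁ = 0.5836 L.
T constant ⇒ Boyle's law P V = const: T₂ = T₁; V₂ = V₁·(P₁/P₂) = 1.878 L.

V₂ ≈ 1.88 L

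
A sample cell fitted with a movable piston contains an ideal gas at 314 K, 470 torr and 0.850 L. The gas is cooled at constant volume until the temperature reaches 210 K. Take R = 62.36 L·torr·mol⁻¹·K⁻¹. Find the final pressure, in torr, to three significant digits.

P₂ ≈ 314 torr

V constant ⇒ P ∝ T: V₂ = V₁; P₂ = P₁·(T₂/T₁) = 314.3 torr.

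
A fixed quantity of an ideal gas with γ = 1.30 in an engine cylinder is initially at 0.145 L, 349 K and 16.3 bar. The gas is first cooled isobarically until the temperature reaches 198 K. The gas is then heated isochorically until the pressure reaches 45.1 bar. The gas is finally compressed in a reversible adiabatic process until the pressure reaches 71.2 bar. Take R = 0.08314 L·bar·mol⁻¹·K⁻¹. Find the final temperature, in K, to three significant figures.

T₄ ≈ 609 K

P constant ⇒ V ∝ T: P₂ = P₁; V₂ = V₁·(T₂/T₁) = 0.08226 L.
V constant ⇒ P ∝ T: V₃ = V₂; T₃ = T₂·(P₃/P₂) = 547.8 K.
Reversible adiabatic, γ = 1.30: T₄ = T₃·(P₄/P₃)^((γ−1)/γ) = 608.7 K; V₄ = V₃·(P₃/P₄)^(1/γ) = 0.05790 L.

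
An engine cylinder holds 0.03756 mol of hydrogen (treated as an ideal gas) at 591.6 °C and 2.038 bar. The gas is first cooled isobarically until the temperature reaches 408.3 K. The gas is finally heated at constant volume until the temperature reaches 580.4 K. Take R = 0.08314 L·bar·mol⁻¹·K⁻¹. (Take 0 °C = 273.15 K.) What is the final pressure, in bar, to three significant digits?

P₃ ≈ 2.90 bar

Convert: T₁ = 864.8 K.
From PV = nRT: V₁ = nRT₁/P₁ = 1.325 L.
Isobaric, so V/T is constant: P₂ = P₁; V₂ = V₁·(T₂/T₁) = 0.6256 L.
V constant ⇒ P ∝ T: V₃ = V₂; P₃ = P₂·(T₃/T₂) = 2.897 bar.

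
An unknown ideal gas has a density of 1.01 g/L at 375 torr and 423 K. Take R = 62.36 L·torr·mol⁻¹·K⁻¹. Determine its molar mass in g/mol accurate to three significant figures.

ρ = PM/(RT) ⇒ M = ρRT/P = (1.01 × 62.36 × 423.0) / 375

M ≈ 71.0 g/mol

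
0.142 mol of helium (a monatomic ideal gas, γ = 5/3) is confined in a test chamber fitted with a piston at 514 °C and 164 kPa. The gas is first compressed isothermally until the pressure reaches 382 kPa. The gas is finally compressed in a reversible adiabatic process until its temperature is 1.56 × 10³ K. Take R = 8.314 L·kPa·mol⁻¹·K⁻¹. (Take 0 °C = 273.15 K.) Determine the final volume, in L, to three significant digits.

Convert: T₁ = 787.1 K.
From PV = nRT: V₁ = nRT₁/P₁ = 5.666 L.
T constant ⇒ Boyle's law P V = const: T₂ = T₁; V₂ = V₁·(P₁/P₂) = 2.433 L.
Reversible adiabatic, γ = 5/3: P₃ = P₂·(T₃/T₂)^(γ/(γ−1)) = 2112 kPa; V₃ = V₂·(T₂/T₃)^(1/(γ−1)) = 0.8720 L.

V₃ ≈ 0.872 L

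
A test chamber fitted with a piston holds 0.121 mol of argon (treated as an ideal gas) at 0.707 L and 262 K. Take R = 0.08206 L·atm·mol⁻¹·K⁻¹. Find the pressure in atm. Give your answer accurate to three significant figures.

PV = nRT ⇒ P = nRT/V = (0.121 × 0.08206 × 262) / 0.707

P ≈ 3.68 atm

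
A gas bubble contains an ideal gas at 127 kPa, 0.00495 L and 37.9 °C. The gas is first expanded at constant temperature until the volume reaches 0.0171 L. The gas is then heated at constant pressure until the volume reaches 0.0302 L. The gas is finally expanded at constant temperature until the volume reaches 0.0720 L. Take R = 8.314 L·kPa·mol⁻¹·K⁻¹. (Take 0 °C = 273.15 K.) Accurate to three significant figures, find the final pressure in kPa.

P₄ ≈ 15.4 kPa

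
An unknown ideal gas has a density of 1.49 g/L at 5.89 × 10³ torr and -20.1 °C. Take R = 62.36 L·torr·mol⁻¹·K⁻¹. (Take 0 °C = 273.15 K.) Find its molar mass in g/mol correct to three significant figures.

M ≈ 3.99 g/mol

ρ = PM/(RT) ⇒ M = ρRT/P = (1.49 × 62.36 × 253.0) / 5.89e+03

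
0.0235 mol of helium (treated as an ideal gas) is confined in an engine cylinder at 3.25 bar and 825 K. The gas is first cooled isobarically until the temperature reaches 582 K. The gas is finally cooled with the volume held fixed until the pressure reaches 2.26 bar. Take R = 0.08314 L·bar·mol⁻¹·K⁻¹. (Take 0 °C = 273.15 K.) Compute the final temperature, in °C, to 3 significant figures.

T₃ ≈ 132 °C

From PV = nRT: V₁ = nRT₁/P₁ = 0.4960 L.
Isobaric, so V/T is constant: P₂ = P₁; V₂ = V₁·(T₂/T₁) = 0.3499 L.
V constant ⇒ P ∝ T: V₃ = V₂; T₃ = T₂·(P₃/P₂) = 404.7 K.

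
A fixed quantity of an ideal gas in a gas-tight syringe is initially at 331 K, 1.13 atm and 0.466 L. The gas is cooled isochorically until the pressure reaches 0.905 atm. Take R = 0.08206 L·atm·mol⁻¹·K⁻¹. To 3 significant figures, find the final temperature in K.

T₂ ≈ 265 K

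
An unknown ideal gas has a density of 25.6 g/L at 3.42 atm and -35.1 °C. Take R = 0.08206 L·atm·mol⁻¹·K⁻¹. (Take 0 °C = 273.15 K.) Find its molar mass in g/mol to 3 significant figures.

ρ = PM/(RT) ⇒ M = ρRT/P = (25.6 × 0.08206 × 238.0) / 3.42

M ≈ 146 g/mol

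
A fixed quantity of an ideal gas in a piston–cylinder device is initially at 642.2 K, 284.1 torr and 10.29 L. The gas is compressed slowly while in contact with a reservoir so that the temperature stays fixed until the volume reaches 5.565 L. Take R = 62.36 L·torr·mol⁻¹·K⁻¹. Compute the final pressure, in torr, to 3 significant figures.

P₂ ≈ 525 torr

Isothermal, so P V is constant: T₂ = T₁; P₂ = P₁·(V₁/V₂) = 525.3 torr.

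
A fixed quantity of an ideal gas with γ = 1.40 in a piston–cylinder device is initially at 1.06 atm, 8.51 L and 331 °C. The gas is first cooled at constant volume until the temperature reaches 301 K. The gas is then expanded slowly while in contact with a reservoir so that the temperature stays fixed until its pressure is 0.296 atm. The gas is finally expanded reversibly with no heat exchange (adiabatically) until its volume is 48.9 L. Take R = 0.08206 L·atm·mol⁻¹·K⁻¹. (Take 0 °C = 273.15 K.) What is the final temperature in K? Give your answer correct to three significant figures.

Convert: T₁ = 604.1 K.
V constant ⇒ P ∝ T: V₂ = V₁; P₂ = P₁·(T₂/T₁) = 0.5281 atm.
Isothermal, so P V is constant: T₃ = T₂; V₃ = V₂·(P₂/P₃) = 15.18 L.
Adiabatic (γ = 1.40), T V^(γ−1) and P V^γ constant: T₄ = T₃·(V₃/V₄)^(γ−1) = 188.5 K; P₄ = P₃·(V₃/V₄)^γ = 0.05757 atm.

T₄ ≈ 189 K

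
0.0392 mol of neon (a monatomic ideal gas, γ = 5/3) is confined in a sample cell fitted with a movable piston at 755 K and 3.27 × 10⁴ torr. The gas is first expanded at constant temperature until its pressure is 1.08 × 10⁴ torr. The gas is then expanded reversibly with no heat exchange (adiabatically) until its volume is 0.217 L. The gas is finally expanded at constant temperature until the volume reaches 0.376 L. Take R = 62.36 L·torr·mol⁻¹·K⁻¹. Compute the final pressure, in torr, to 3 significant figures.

From PV = nRT: V₁ = nRT₁/P₁ = 0.05644 L.
Isothermal, so P V is constant: T₂ = T₁; V₂ = V₁·(P₁/P₂) = 0.1709 L.
Reversible adiabatic, γ = 5/3: T₃ = T₂·(V₂/V₃)^(γ−1) = 643.8 K; P₃ = P₂·(V₂/V₃)^γ = 7253 torr.
T constant ⇒ Boyle's law P V = const: T₄ = T₃; P₄ = P₃·(V₃/V₄) = 4186 torr.

P₄ ≈ 4.19e+03 torr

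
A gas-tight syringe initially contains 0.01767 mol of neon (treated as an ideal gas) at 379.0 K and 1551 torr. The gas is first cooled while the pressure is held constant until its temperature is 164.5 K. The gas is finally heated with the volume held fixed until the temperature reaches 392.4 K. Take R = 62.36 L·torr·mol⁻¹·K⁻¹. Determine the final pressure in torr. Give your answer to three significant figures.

P₃ ≈ 3.70e+03 torr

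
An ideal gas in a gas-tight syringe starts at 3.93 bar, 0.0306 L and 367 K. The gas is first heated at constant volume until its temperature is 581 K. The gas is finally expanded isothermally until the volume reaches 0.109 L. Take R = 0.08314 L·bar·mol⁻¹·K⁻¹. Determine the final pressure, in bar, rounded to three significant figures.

P₃ ≈ 1.75 bar

Isochoric, so P/T is constant: V₂ = V₁; P₂ = P₁·(T₂/T₁) = 6.222 bar.
Isothermal, so P V is constant: T₃ = T₂; P₃ = P₂·(V₂/V₃) = 1.747 bar.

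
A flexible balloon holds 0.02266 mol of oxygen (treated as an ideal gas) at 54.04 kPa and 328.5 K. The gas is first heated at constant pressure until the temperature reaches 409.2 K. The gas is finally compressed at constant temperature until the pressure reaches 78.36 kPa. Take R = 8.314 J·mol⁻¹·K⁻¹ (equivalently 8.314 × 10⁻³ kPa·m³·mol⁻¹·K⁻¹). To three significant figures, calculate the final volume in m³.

V₃ ≈ 0.000984 m³

From PV = nRT: V₁ = nRT₁/P₁ = 0.001145 m³.
Isobaric, so V/T is constant: P₂ = P₁; V₂ = V₁·(T₂/T₁) = 0.001427 m³.
Isothermal, so P V is constant: T₃ = T₂; V₃ = V₂·(P₂/P₃) = 0.0009838 m³.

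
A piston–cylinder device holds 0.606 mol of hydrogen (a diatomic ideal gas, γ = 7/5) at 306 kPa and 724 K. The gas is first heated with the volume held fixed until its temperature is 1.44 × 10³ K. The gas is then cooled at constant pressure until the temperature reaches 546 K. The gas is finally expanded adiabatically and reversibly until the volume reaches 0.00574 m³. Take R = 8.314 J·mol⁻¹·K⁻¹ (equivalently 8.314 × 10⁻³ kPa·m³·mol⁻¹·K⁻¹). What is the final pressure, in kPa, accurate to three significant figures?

From PV = nRT: V₁ = nRT₁/P₁ = 0.01192 m³.
V constant ⇒ P ∝ T: V₂ = V₁; P₂ = P₁·(T₂/T₁) = 608.6 kPa.
Isobaric, so V/T is constant: P₃ = P₂; V₃ = V₂·(T₃/T₂) = 0.004520 m³.
Reversible adiabatic, γ = 7/5: T₄ = T₃·(V₃/V₄)^(γ−1) = 496.2 K; P₄ = P₃·(V₃/V₄)^γ = 435.6 kPa.

P₄ ≈ 436 kPa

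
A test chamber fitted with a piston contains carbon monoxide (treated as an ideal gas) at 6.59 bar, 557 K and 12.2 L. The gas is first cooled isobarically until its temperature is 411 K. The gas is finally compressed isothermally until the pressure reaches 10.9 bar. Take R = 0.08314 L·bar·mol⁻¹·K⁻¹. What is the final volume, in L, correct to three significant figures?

V₃ ≈ 5.44 L

P constant ⇒ V ∝ T: P₂ = P₁; V₂ = V₁·(T₂/T₁) = 9.002 L.
T constant ⇒ Boyle's law P V = const: T₃ = T₂; V₃ = V₂·(P₂/P₃) = 5.443 L.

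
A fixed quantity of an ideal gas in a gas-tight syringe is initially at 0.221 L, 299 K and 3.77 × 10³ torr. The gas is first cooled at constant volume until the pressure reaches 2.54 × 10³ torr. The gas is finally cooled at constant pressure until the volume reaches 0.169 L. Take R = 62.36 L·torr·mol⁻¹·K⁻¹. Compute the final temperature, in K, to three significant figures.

T₃ ≈ 154 K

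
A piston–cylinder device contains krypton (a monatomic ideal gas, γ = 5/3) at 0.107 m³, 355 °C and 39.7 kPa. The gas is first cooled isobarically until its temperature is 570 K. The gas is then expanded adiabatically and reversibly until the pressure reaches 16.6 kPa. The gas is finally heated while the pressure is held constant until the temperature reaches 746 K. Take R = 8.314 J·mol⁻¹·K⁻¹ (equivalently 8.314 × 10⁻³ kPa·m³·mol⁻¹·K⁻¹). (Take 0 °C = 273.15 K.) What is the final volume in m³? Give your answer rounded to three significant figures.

Convert: T₁ = 628.1 K.
Isobaric, so V/T is constant: P₂ = P₁; V₂ = V₁·(T₂/T₁) = 0.09709 m³.
Adiabatic (γ = 5/3), T V^(γ−1) and P V^γ constant: T₃ = T₂·(P₃/P₂)^((γ−1)/γ) = 402.2 K; V₃ = V₂·(P₂/P₃)^(1/γ) = 0.1638 m³.
Isobaric, so V/T is constant: P₄ = P₃; V₄ = V₃·(T₄/T₃) = 0.3039 m³.

V₄ ≈ 0.304 m³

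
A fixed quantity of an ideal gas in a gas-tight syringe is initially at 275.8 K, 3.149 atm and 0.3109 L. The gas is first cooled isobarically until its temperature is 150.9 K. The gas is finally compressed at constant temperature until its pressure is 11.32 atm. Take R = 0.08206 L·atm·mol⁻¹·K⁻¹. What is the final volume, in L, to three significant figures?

V₃ ≈ 0.0473 L

Isobaric, so V/T is constant: P₂ = P₁; V₂ = V₁·(T₂/T₁) = 0.1701 L.
Isothermal, so P V is constant: T₃ = T₂; V₃ = V₂·(P₂/P₃) = 0.04732 L.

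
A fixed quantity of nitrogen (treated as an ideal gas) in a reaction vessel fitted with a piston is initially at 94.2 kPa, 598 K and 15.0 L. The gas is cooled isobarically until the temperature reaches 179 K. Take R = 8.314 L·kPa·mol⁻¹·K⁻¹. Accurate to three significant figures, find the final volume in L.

Isobaric, so V/T is constant: P₂ = P₁; V₂ = V₁·(T₂/T₁) = 4.490 L.

V₂ ≈ 4.49 L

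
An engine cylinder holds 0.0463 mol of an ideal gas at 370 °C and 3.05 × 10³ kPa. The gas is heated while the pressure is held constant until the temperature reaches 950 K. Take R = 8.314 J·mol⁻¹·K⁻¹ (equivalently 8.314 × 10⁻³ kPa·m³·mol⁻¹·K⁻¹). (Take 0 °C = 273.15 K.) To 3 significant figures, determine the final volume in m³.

Convert: T₁ = 643.1 K.
From PV = nRT: V₁ = nRT₁/P₁ = 8.117e-05 m³.
Isobaric, so V/T is constant: P₂ = P₁; V₂ = V₁·(T₂/T₁) = 0.0001199 m³.

V₂ ≈ 0.000120 m³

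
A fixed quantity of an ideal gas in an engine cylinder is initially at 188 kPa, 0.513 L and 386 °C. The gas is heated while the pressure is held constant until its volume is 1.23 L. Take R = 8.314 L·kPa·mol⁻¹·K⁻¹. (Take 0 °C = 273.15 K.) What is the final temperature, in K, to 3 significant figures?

T₂ ≈ 1.58e+03 K

Convert: T₁ = 659.1 K.
Isobaric, so V/T is constant: P₂ = P₁; T₂ = T₁·(V₂/V₁) = 1580 K.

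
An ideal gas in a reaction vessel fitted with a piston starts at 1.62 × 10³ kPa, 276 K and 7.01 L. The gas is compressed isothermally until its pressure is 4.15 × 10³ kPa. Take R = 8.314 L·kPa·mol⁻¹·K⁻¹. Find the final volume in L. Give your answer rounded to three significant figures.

V₂ ≈ 2.74 L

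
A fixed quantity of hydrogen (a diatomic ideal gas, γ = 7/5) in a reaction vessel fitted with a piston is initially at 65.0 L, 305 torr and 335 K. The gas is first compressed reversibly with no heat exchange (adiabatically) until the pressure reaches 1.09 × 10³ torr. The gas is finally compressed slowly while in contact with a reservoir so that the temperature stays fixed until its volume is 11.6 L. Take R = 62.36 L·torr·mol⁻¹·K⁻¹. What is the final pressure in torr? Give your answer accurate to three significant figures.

Adiabatic (γ = 7/5), T V^(γ−1) and P V^γ constant: T₂ = T₁·(P₂/P₁)^((γ−1)/γ) = 482.0 K; V₂ = V₁·(P₁/P₂)^(1/γ) = 26.17 L.
Isothermal, so P V is constant: T₃ = T₂; P₃ = P₂·(V₂/V₃) = 2459 torr.

P₃ ≈ 2.46e+03 torr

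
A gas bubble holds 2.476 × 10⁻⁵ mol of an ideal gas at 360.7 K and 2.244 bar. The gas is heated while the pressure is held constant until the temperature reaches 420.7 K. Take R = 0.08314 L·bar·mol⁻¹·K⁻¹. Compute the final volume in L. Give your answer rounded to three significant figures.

From PV = nRT: V₁ = nRT₁/P₁ = 0.0003309 L.
Isobaric, so V/T is constant: P₂ = P₁; V₂ = V₁·(T₂/T₁) = 0.0003859 L.

V₂ ≈ 0.000386 L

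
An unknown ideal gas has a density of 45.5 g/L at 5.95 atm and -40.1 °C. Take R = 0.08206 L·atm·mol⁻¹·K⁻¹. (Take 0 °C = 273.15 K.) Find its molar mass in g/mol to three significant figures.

M ≈ 146 g/mol

ρ = PM/(RT) ⇒ M = ρRT/P = (45.5 × 0.08206 × 233.0) / 5.95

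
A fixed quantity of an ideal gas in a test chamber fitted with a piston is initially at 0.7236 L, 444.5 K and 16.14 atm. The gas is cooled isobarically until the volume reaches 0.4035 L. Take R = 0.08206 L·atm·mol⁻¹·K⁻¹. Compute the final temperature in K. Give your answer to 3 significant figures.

P constant ⇒ V ∝ T: P₂ = P₁; T₂ = T₁·(V₂/V₁) = 247.9 K.

T₂ ≈ 248 K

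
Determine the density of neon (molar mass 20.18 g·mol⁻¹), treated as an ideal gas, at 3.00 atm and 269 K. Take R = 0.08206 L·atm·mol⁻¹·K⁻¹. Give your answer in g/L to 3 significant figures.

ρ = PM/(RT) = (3.00 × 20.18) / (0.08206 × 269.0)

ρ ≈ 2.74 g/L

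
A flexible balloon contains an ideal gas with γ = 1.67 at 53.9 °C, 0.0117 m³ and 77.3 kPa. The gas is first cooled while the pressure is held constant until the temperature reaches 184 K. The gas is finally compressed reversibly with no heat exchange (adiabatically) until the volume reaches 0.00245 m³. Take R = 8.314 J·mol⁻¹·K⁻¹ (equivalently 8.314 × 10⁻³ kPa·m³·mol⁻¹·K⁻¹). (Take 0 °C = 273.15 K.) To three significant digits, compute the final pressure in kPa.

P₃ ≈ 403 kPa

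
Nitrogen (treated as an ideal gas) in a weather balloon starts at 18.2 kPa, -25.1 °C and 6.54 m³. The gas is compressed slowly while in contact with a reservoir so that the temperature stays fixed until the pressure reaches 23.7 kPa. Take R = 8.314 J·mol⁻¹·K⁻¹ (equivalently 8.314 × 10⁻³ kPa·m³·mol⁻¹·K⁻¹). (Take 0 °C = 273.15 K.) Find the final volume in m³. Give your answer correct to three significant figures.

Convert: T₁ = 248.0 K.
Isothermal, so P V is constant: T₂ = T₁; V₂ = V₁·(P₁/P₂) = 5.022 m³.

V₂ ≈ 5.02 m³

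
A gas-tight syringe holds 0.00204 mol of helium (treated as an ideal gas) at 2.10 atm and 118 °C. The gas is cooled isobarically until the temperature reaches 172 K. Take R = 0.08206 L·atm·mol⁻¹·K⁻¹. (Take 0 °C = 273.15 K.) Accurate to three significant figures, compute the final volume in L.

V₂ ≈ 0.0137 L

Convert: T₁ = 391.1 K.
From PV = nRT: V₁ = nRT₁/P₁ = 0.03118 L.
P constant ⇒ V ∝ T: P₂ = P₁; V₂ = V₁·(T₂/T₁) = 0.01371 L.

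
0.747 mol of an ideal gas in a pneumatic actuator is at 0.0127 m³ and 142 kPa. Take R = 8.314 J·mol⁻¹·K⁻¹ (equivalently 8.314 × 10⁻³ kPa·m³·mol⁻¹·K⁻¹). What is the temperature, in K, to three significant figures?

PV = nRT ⇒ T = PV/(nR) = (142 × 0.0127) / (0.747 × 8.314 × 10⁻³)

T ≈ 290 K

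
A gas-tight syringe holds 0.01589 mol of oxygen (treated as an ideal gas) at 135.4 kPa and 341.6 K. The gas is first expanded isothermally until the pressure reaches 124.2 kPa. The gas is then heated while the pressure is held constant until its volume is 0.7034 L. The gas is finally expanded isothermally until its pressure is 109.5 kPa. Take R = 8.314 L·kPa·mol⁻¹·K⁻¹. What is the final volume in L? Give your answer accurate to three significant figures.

From PV = nRT: V₁ = nRT₁/P₁ = 0.3333 L.
T constant ⇒ Boyle's law P V = const: T₂ = T₁; V₂ = V₁·(P₁/P₂) = 0.3634 L.
Isobaric, so V/T is constant: P₃ = P₂; T₃ = T₂·(V₃/V₂) = 661.3 K.
Isothermal, so P V is constant: T₄ = T₃; V₄ = V₃·(P₃/P₄) = 0.7978 L.

V₄ ≈ 0.798 L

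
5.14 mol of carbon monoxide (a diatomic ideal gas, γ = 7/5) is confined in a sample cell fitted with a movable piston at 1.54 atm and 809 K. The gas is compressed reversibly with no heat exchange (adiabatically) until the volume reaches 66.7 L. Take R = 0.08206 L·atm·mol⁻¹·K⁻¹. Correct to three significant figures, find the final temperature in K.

From PV = nRT: V₁ = nRT₁/P₁ = 221.6 L.
Reversible adiabatic, γ = 7/5: T₂ = T₁·(V₁/V₂)^(γ−1) = 1308 K; P₂ = P₁·(V₁/V₂)^γ = 8.269 atm.

T₂ ≈ 1.31e+03 K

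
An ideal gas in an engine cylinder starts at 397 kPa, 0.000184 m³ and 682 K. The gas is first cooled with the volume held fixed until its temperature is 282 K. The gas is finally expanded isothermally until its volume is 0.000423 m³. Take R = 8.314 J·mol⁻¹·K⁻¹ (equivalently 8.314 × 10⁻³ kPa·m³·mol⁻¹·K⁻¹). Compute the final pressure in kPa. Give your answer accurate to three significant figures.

P₃ ≈ 71.4 kPa

Isochoric, so P/T is constant: V₂ = V₁; P₂ = P₁·(T₂/T₁) = 164.2 kPa.
T constant ⇒ Boyle's law P V = const: T₃ = T₂; P₃ = P₂·(V₂/V₃) = 71.41 kPa.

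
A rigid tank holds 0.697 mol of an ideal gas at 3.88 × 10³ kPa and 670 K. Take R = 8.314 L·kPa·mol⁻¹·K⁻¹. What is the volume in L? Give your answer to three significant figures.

V ≈ 1.00 L

PV = nRT ⇒ V = nRT/P = (0.697 × 8.314 × 670) / 3.88e+03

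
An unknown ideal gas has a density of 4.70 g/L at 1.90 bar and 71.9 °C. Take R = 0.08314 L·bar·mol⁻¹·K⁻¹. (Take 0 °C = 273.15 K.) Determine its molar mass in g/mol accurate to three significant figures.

ρ = PM/(RT) ⇒ M = ρRT/P = (4.70 × 0.08314 × 345.0) / 1.90

M ≈ 71.0 g/mol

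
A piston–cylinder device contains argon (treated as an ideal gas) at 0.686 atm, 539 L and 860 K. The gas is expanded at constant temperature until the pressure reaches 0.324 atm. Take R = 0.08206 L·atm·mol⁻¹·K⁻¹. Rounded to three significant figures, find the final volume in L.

V₂ ≈ 1.14e+03 L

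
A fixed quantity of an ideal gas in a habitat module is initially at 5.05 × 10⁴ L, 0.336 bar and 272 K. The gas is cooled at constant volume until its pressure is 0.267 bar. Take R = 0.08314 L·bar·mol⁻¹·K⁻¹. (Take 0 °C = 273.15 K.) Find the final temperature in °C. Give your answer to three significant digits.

T₂ ≈ -57.0 °C

Isochoric, so P/T is constant: V₂ = V₁; T₂ = T₁·(P₂/P₁) = 216.1 K.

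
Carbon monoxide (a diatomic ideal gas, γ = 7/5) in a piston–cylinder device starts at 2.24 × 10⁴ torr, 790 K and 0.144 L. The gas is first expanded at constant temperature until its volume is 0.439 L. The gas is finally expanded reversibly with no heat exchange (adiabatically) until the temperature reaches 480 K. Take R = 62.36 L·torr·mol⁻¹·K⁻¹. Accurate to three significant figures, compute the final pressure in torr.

T constant ⇒ Boyle's law P V = const: T₂ = T₁; P₂ = P₁·(V₁/V₂) = 7348 torr.
Adiabatic (γ = 7/5), T V^(γ−1) and P V^γ constant: P₃ = P₂·(T₃/T₂)^(γ/(γ−1)) = 1285 torr; V₃ = V₂·(T₂/T₃)^(1/(γ−1)) = 1.526 L.

P₃ ≈ 1.28e+03 torr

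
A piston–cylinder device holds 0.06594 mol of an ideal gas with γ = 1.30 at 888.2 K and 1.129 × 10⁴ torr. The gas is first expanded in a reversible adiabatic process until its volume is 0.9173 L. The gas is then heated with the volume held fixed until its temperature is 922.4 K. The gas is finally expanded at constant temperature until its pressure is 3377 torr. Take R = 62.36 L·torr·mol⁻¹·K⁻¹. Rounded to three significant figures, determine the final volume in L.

From PV = nRT: V₁ = nRT₁/P₁ = 0.3235 L.
Reversible adiabatic, γ = 1.30: T₂ = T₁·(V₁/V₂)^(γ−1) = 649.7 K; P₂ = P₁·(V₁/V₂)^γ = 2912 torr.
Isochoric, so P/T is constant: V₃ = V₂; P₃ = P₂·(T₃/T₂) = 4135 torr.
T constant ⇒ Boyle's law P V = const: T₄ = T₃; V₄ = V₃·(P₃/P₄) = 1.123 L.

V₄ ≈ 1.12 L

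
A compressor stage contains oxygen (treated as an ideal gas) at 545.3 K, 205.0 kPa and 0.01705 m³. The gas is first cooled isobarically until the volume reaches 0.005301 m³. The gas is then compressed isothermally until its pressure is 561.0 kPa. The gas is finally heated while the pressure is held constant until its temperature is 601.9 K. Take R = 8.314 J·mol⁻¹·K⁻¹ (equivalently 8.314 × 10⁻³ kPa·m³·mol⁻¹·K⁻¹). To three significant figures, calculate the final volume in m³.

V₄ ≈ 0.00688 m³

P constant ⇒ V ∝ T: P₂ = P₁; T₂ = T₁·(V₂/V₁) = 169.5 K.
Isothermal, so P V is constant: T₃ = T₂; V₃ = V₂·(P₂/P₃) = 0.001937 m³.
Isobaric, so V/T is constant: P₄ = P₃; V₄ = V₃·(T₄/T₃) = 0.006877 m³.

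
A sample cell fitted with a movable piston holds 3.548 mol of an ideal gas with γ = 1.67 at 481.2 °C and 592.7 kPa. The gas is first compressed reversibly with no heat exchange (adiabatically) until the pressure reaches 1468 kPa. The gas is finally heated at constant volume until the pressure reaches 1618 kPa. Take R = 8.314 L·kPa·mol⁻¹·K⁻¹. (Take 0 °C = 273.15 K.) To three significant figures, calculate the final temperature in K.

T₃ ≈ 1.20e+03 K

Convert: T₁ = 754.3 K.
From PV = nRT: V₁ = nRT₁/P₁ = 37.54 L.
Reversible adiabatic, γ = 1.67: T₂ = T₁·(P₂/P₁)^((γ−1)/γ) = 1085 K; V₂ = V₁·(P₁/P₂)^(1/γ) = 21.81 L.
Isochoric, so P/T is constant: V₃ = V₂; T₃ = T₂·(P₃/P₂) = 1196 K.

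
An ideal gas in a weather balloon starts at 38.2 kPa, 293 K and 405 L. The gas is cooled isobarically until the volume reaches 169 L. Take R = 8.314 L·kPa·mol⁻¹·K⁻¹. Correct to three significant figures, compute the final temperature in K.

Isobaric, so V/T is constant: P₂ = P₁; T₂ = T₁·(V₂/V₁) = 122.3 K.

T₂ ≈ 122 K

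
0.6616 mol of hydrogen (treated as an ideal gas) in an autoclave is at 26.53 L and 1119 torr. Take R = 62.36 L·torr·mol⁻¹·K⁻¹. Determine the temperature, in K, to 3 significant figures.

PV = nRT ⇒ T = PV/(nR) = (1119 × 26.53) / (0.6616 × 62.36)

T ≈ 720 K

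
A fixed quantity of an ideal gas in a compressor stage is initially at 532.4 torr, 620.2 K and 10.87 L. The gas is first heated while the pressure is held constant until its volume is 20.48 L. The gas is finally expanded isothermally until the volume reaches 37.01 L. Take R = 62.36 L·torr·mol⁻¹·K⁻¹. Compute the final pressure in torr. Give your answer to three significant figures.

Isobaric, so V/T is constant: P₂ = P₁; T₂ = T₁·(V₂/V₁) = 1169 K.
T constant ⇒ Boyle's law P V = const: T₃ = T₂; P₃ = P₂·(V₂/V₃) = 294.6 torr.

P₃ ≈ 295 torr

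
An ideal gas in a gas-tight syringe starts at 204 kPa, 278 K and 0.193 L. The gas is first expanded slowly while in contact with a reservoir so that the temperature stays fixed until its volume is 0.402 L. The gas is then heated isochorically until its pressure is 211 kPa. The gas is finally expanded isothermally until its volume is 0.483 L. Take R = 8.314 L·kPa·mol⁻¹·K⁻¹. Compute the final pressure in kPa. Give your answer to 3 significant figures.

P₄ ≈ 176 kPa

Isothermal, so P V is constant: T₂ = T₁; P₂ = P₁·(V₁/V₂) = 97.94 kPa.
Isochoric, so P/T is constant: V₃ = V₂; T₃ = T₂·(P₃/P₂) = 598.9 K.
Isothermal, so P V is constant: T₄ = T₃; P₄ = P₃·(V₃/V₄) = 175.6 kPa.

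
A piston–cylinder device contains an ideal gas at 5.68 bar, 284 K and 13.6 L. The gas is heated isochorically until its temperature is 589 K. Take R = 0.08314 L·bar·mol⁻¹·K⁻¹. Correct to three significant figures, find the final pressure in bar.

Isochoric, so P/T is constant: V₂ = V₁; P₂ = P₁·(T₂/T₁) = 11.78 bar.

P₂ ≈ 11.8 bar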